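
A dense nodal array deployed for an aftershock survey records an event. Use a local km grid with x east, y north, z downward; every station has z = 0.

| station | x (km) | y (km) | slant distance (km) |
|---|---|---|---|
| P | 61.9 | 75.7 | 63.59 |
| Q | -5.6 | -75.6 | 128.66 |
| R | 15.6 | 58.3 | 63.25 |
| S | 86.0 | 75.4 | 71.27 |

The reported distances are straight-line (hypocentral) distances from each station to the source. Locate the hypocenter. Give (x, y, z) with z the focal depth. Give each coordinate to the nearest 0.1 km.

x ≈ 51.9 km, y ≈ 30.8 km, depth ≈ 43.9 km

Each station gives a sphere (x−x_i)² + (y−y_i)² + z² = d_i² (stations at z=0).
Subtracting the P sphere from Q and R: z² cancels, leaving linear equations in x and y:
-135.0 x − 302.6 y = -16325.09
-92.6 x − 34.8 y = -5876.72
Solving: x ≈ 51.889, y ≈ 30.800 km (keep extra digits for the depth step; rounded: 51.9, 30.8).
Then from the P sphere: z² = 63.59² − (x − 61.9)² − (y − 75.7)² with x = 51.889, y = 30.800, so z ≈ 43.903 ≈ 43.9 km.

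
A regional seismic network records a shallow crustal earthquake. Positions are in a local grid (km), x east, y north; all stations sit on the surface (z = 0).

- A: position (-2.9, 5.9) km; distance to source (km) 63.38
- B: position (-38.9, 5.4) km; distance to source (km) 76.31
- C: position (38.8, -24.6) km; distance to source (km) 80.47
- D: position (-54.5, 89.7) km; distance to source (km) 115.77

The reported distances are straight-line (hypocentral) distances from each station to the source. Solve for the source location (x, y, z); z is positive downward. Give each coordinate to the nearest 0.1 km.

Each station gives a sphere (x−x_i)² + (y−y_i)² + z² = d_i² (stations at z=0).
Subtracting the A sphere from B and C: z² cancels, leaving linear equations in x and y:
-72.0 x − 1.0 y = -307.04
83.4 x − 61.0 y = -391.02
Solving: x ≈ 4.098, y ≈ 12.012 km (keep extra digits for the depth step; rounded: 4.1, 12.0).
Then from the A sphere: z² = 63.38² − (x + 2.9)² − (y − 5.9)² with x = 4.098, y = 12.012, so z ≈ 62.695 ≈ 62.7 km.

(4.1, 12.0, 62.7)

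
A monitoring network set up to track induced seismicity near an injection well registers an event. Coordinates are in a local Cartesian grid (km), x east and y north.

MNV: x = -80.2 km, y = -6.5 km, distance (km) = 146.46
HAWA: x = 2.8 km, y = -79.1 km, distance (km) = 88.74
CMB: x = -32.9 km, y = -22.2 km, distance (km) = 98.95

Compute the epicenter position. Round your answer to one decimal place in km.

Circle about each station: (x + 80.2)² + (y + 6.5)² = 146.46²; (x − 2.8)² + (y + 79.1)² = 88.74²; (x + 32.9)² + (y + 22.2)² = 98.95².
Subtracting the MNV equation from the HAWA and CMB equations removes the quadratic terms:
166.0 x − 145.2 y = 13366.10
94.6 x − 31.4 y = 6760.39
Solving the 2×2 system: x ≈ 65.9, y ≈ -16.7 km.

(65.9, -16.7)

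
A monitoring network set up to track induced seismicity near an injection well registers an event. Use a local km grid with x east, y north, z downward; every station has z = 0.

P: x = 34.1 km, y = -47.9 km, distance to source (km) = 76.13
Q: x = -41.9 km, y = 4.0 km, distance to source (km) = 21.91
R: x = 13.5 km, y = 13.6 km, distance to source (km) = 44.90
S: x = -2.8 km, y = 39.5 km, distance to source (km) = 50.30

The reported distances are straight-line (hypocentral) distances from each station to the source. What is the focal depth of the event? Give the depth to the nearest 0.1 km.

depth ≈ 13.3 km

Each station gives a sphere (x−x_i)² + (y−y_i)² + z² = d_i² (stations at z=0).
Subtracting the P sphere from Q and R: z² cancels, leaving linear equations in x and y:
-152.0 x + 103.8 y = 3630.12
-41.2 x + 123.0 y = 689.76
Solving: x ≈ -26.000, y ≈ -3.101 km (keep extra digits for the depth step; rounded: -26.0, -3.1).
Then from the P sphere: z² = 76.13² − (x − 34.1)² − (y + 47.9)² with x = -26.000, y = -3.101, so z ≈ 13.297 ≈ 13.3 km.
Check against S (with the unrounded solution): distance 50.30 ≈ 50.30 km. ✓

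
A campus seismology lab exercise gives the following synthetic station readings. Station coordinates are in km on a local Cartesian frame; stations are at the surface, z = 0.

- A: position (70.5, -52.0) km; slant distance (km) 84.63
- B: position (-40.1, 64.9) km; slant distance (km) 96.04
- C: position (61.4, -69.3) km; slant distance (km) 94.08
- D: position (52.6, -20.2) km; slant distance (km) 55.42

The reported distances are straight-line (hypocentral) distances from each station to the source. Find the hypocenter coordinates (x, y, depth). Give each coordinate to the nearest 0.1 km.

Each station gives a sphere (x−x_i)² + (y−y_i)² + z² = d_i² (stations at z=0).
Subtracting the A sphere from B and C: z² cancels, leaving linear equations in x and y:
-221.2 x + 233.8 y = -3915.67
-18.2 x − 34.6 y = -790.61
Solving: x ≈ 26.899, y ≈ 8.701 km (keep extra digits for the depth step; rounded: 26.9, 8.7).
Then from the A sphere: z² = 84.63² − (x − 70.5)² − (y + 52.0)² with x = 26.899, y = 8.701, so z ≈ 39.706 ≈ 39.7 km.

(26.9, 8.7, 39.7)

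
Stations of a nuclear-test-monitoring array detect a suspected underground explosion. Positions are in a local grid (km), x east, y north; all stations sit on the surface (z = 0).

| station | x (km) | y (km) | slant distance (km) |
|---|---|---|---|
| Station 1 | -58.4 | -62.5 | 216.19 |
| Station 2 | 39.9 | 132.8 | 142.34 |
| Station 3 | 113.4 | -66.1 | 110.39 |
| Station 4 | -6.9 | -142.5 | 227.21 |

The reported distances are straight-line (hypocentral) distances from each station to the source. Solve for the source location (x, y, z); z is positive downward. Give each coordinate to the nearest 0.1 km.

x ≈ 130.1 km, y ≈ 32.8 km, depth ≈ 46.1 km

Each station gives a sphere (x−x_i)² + (y−y_i)² + z² = d_i² (stations at z=0).
Subtracting the Station 1 sphere from Station 2 and Station 3: z² cancels, leaving linear equations in x and y:
196.6 x + 390.6 y = 38388.48
343.6 x − 7.2 y = 44464.12
Solving: x ≈ 130.094, y ≈ 32.801 km (keep extra digits for the depth step; rounded: 130.1, 32.8).
Then from the Station 1 sphere: z² = 216.19² − (x + 58.4)² − (y + 62.5)² with x = 130.094, y = 32.801, so z ≈ 46.107 ≈ 46.1 km.
Check against Station 4 (with the unrounded solution): distance 227.21 ≈ 227.21 km. ✓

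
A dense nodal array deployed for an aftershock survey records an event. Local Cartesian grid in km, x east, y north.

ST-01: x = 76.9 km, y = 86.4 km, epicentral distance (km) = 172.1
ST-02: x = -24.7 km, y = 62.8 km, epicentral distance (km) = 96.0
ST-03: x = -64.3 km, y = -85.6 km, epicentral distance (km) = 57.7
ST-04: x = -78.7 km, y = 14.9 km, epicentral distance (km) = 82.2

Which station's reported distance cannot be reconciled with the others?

ST-04

Solve using three stations at a time. Using ST-01, ST-02, ST-03 (subtract circle equations pairwise → linear system) gives (x, y) ≈ (-50.1, -29.7).
Distances from that point to each station vs reported:
  ST-01: calculated 172.1 vs reported 172.1 → residual 0.0 km
  ST-02: calculated 96.0 vs reported 96.0 → residual 0.0 km
  ST-03: calculated 57.6 vs reported 57.7 → residual 0.1 km
  ST-04: calculated 53.0 vs reported 82.2 → residual 29.2 km
ST-01, ST-02, ST-03 are mutually consistent (residuals ≈ 0); ST-04 is off by 29.2 km.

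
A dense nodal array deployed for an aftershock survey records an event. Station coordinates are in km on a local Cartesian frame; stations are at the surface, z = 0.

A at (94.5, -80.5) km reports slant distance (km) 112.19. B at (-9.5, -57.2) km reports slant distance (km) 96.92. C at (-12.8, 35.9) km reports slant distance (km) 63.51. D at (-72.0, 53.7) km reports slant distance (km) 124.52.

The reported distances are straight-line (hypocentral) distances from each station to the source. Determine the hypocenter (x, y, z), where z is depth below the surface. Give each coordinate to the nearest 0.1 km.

(47.1, 20.2, 14.1)

Each station gives a sphere (x−x_i)² + (y−y_i)² + z² = d_i² (stations at z=0).
Subtracting the A sphere from B and C: z² cancels, leaving linear equations in x and y:
-208.0 x + 46.6 y = -8855.30
-214.6 x + 232.8 y = -5404.77
Solving: x ≈ 47.099, y ≈ 20.201 km (keep extra digits for the depth step; rounded: 47.1, 20.2).
Then from the A sphere: z² = 112.19² − (x − 94.5)² − (y + 80.5)² with x = 47.099, y = 20.201, so z ≈ 14.109 ≈ 14.1 km.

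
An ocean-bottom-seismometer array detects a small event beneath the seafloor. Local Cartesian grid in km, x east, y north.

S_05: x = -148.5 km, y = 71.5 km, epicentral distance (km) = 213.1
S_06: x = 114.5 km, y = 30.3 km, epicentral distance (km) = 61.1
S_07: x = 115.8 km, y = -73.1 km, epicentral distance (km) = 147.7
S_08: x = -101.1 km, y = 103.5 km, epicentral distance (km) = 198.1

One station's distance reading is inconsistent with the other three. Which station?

S_08

Solve using three stations at a time. Using S_05, S_06, S_07 (subtract circle equations pairwise → linear system) gives (x, y) ≈ (64.5, 65.4).
Distances from that point to each station vs reported:
  S_05: calculated 213.1 vs reported 213.1 → residual 0.0 km
  S_06: calculated 61.1 vs reported 61.1 → residual 0.0 km
  S_07: calculated 147.7 vs reported 147.7 → residual 0.0 km
  S_08: calculated 169.9 vs reported 198.1 → residual 28.2 km
S_05, S_06, S_07 are mutually consistent (residuals ≈ 0); S_08 is off by 28.2 km.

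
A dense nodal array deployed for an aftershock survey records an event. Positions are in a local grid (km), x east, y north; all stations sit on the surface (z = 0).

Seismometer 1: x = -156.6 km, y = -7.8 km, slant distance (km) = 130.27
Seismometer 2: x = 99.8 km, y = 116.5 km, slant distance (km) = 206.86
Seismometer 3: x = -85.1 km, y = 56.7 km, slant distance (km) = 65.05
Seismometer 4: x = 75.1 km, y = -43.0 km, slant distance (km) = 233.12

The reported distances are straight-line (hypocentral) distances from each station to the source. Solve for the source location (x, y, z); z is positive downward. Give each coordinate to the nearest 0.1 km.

(-102.0, 102.3, 43.2)

Each station gives a sphere (x−x_i)² + (y−y_i)² + z² = d_i² (stations at z=0).
Subtracting the Seismometer 1 sphere from Seismometer 2 and Seismometer 3: z² cancels, leaving linear equations in x and y:
512.8 x + 248.6 y = -26872.90
143.0 x + 129.0 y = -1388.73
Solving: x ≈ -102.001, y ≈ 102.305 km (keep extra digits for the depth step; rounded: -102.0, 102.3).
Then from the Seismometer 1 sphere: z² = 130.27² − (x + 156.6)² − (y + 7.8)² with x = -102.001, y = 102.305, so z ≈ 43.199 ≈ 43.2 km.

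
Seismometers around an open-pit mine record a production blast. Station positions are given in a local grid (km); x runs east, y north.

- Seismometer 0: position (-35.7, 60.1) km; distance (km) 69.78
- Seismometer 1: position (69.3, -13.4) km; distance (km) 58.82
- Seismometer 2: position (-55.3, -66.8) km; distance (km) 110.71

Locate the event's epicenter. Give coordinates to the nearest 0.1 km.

18.3 km east, 15.9 km north

Circle about each station: (x + 35.7)² + (y − 60.1)² = 69.78²; (x − 69.3)² + (y + 13.4)² = 58.82²; (x + 55.3)² + (y + 66.8)² = 110.71².
Subtracting the Seismometer 0 equation from the Seismometer 1 and Seismometer 2 equations removes the quadratic terms:
210.0 x − 147.0 y = 1505.01
-39.2 x − 253.8 y = -4753.63
Solving the 2×2 system: x ≈ 18.3, y ≈ 15.9 km.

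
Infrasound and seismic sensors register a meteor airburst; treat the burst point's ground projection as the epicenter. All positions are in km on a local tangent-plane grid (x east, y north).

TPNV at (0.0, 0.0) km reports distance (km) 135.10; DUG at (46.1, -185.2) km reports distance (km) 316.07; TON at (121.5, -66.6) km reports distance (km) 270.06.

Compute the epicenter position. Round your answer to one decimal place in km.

Circle about each station: x² + y² = 135.10²; (x − 46.1)² + (y + 185.2)² = 316.07²; (x − 121.5)² + (y + 66.6)² = 270.06².
Subtracting the TPNV equation from the DUG and TON equations removes the quadratic terms:
92.2 x − 370.4 y = -45223.98
243.0 x − 133.2 y = -35482.58
Solving the 2×2 system: x ≈ -91.6, y ≈ 99.3 km.

(-91.6, 99.3)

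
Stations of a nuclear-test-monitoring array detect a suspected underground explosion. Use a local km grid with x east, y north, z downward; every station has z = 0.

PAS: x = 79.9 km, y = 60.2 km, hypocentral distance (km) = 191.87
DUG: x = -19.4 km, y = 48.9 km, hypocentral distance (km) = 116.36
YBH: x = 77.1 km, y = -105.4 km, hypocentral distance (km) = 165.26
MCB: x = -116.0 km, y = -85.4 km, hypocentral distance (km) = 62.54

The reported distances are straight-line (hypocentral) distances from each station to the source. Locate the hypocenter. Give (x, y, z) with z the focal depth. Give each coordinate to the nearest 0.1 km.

Each station gives a sphere (x−x_i)² + (y−y_i)² + z² = d_i² (stations at z=0).
Subtracting the PAS sphere from DUG and YBH: z² cancels, leaving linear equations in x and y:
-198.6 x − 22.6 y = 16033.97
-5.6 x − 331.2 y = 16548.75
Solving: x ≈ -75.194, y ≈ -48.695 km (keep extra digits for the depth step; rounded: -75.2, -48.7).
Then from the PAS sphere: z² = 191.87² − (x − 79.9)² − (y − 60.2)² with x = -75.194, y = -48.695, so z ≈ 30.030 ≈ 30.0 km.

x ≈ -75.2 km, y ≈ -48.7 km, depth ≈ 30.0 km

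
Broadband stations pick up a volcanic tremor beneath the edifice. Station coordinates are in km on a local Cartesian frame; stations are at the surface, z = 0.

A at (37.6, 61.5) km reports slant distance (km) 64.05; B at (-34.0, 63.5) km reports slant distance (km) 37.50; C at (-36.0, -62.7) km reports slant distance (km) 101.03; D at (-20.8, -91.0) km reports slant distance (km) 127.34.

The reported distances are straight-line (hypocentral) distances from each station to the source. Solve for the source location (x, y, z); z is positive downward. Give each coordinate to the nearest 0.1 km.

(-17.8, 35.0, 18.2)

Each station gives a sphere (x−x_i)² + (y−y_i)² + z² = d_i² (stations at z=0).
Subtracting the A sphere from B and C: z² cancels, leaving linear equations in x and y:
-143.2 x + 4.0 y = 2688.39
-147.2 x − 248.4 y = -6073.38
Solving: x ≈ -17.796, y ≈ 34.996 km (keep extra digits for the depth step; rounded: -17.8, 35.0).
Then from the A sphere: z² = 64.05² − (x − 37.6)² − (y − 61.5)² with x = -17.796, y = 34.996, so z ≈ 18.200 ≈ 18.2 km.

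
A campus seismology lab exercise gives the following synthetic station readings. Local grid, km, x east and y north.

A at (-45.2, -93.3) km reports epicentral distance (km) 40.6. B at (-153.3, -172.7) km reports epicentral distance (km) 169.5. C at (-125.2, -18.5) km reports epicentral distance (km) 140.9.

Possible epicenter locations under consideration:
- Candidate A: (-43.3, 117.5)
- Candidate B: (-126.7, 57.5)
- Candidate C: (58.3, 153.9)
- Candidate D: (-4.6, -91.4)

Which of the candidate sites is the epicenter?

For each candidate, compare |candidate − station| to the reported distance:
Candidate A: residuals A 170.2, B 140.8, C 17.9 → max 170.2 km
Candidate B: residuals A 130.8, B 62.2, C 64.9 → max 130.8 km
Candidate C: residuals A 227.4, B 219.7, C 110.9 → max 227.4 km
Candidate D: residuals A 0.0, B 0.0, C 0.0 → max 0.0 km
Only Candidate D has all residuals ≈ 0.

Candidate D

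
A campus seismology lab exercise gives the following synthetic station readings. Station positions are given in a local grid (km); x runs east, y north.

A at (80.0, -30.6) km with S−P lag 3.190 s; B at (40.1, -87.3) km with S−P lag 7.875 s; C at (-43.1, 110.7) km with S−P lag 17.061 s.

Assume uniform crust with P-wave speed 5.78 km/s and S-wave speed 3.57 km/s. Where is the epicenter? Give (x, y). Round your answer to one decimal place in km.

54.5 km east, -15.2 km north

Distance from S−P lag: d = Δt · v_P v_S / (v_P − v_S) = Δt · (5.78·3.57)/(5.78−3.57) ≈ 9.3369·Δt.
So d_A = 29.78, d_B = 73.53, d_C = 159.30 km.
Circle about each station: (x − 80.0)² + (y + 30.6)² = 29.78²; (x − 40.1)² + (y + 87.3)² = 73.53²; (x + 43.1)² + (y − 110.7)² = 159.30².
Subtracting the A equation from the B and C equations removes the quadratic terms:
-79.8 x − 113.4 y = -2626.87
-246.2 x + 282.6 y = -17713.90
Solving the 2×2 system: x ≈ 54.5, y ≈ -15.2 km.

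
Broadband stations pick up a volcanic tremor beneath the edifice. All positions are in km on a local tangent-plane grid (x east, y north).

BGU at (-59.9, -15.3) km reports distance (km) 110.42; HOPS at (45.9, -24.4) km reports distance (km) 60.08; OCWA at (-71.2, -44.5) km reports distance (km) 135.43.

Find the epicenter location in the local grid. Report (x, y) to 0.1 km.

(38.3, 35.2)

Circle about each station: (x + 59.9)² + (y + 15.3)² = 110.42²; (x − 45.9)² + (y + 24.4)² = 60.08²; (x + 71.2)² + (y + 44.5)² = 135.43².
Subtracting the BGU equation from the HOPS and OCWA equations removes the quadratic terms:
211.6 x − 18.2 y = 7463.04
-22.6 x − 58.4 y = -2921.12
Solving the 2×2 system: x ≈ 38.3, y ≈ 35.2 km.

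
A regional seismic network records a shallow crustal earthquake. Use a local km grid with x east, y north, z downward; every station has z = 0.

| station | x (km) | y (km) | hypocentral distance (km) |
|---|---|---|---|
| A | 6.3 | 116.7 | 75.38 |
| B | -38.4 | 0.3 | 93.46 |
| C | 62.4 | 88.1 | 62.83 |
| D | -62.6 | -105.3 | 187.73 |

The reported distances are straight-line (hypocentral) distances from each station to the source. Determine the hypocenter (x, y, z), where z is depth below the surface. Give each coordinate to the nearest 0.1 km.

(25.9, 55.5, 39.4)

Each station gives a sphere (x−x_i)² + (y−y_i)² + z² = d_i² (stations at z=0).
Subtracting the A sphere from B and C: z² cancels, leaving linear equations in x and y:
-89.4 x − 232.8 y = -15236.56
112.2 x − 57.2 y = -268.67
Solving: x ≈ 25.901, y ≈ 55.503 km (keep extra digits for the depth step; rounded: 25.9, 55.5).
Then from the A sphere: z² = 75.38² − (x − 6.3)² − (y − 116.7)² with x = 25.901, y = 55.503, so z ≈ 39.407 ≈ 39.4 km.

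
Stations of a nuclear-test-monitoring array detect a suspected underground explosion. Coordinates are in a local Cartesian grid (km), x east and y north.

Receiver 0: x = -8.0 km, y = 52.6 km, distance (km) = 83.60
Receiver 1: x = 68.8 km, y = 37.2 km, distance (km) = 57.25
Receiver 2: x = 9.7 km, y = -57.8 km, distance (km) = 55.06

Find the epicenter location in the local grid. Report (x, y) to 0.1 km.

42.8 km east, -13.8 km north

Circle about each station: (x + 8.0)² + (y − 52.6)² = 83.60²; (x − 68.8)² + (y − 37.2)² = 57.25²; (x − 9.7)² + (y + 57.8)² = 55.06².
Subtracting the Receiver 0 equation from the Receiver 1 and Receiver 2 equations removes the quadratic terms:
153.6 x − 30.8 y = 6997.92
35.4 x − 220.8 y = 4561.53
Solving the 2×2 system: x ≈ 42.8, y ≈ -13.8 km.
Check against Receiver 0 (with the unrounded x, y): √((x + 8.0)²+(y − 52.6)²) = 83.60 ≈ 83.60 km. ✓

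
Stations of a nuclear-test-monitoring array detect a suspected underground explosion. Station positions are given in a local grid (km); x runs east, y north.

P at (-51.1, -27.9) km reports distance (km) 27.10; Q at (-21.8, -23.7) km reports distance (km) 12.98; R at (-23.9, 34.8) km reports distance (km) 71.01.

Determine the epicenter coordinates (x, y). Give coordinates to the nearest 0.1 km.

Circle about each station: (x + 51.1)² + (y + 27.9)² = 27.10²; (x + 21.8)² + (y + 23.7)² = 12.98²; (x + 23.9)² + (y − 34.8)² = 71.01².
Subtracting the P equation from the Q and R equations removes the quadratic terms:
58.6 x + 8.4 y = -1786.76
54.4 x + 125.4 y = -5915.38
Solving the 2×2 system: x ≈ -25.3, y ≈ -36.2 km.

x ≈ -25.3 km, y ≈ -36.2 km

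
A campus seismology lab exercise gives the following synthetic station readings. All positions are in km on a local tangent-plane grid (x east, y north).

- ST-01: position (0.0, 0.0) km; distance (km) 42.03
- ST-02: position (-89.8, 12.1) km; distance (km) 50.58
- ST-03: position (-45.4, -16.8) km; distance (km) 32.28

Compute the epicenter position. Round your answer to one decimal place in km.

Circle about each station: x² + y² = 42.03²; (x + 89.8)² + (y − 12.1)² = 50.58²; (x + 45.4)² + (y + 16.8)² = 32.28².
Subtracting the ST-01 equation from the ST-02 and ST-03 equations removes the quadratic terms:
-179.6 x + 24.2 y = 7418.63
-90.8 x − 33.6 y = 3067.92
Solving the 2×2 system: x ≈ -39.3, y ≈ 14.9 km.
Check against ST-01 (with the unrounded x, y): √(x²+y²) = 42.03 ≈ 42.03 km. ✓

x ≈ -39.3 km, y ≈ 14.9 km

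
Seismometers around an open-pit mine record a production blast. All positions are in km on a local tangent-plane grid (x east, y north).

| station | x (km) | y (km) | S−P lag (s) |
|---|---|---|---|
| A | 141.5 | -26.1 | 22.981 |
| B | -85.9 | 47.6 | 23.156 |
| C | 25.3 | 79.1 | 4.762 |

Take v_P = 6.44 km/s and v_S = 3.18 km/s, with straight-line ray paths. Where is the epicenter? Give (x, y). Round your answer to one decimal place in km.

Distance from S−P lag: d = Δt · v_P v_S / (v_P − v_S) = Δt · (6.44·3.18)/(6.44−3.18) ≈ 6.2820·Δt.
So d_A = 144.37, d_B = 145.47, d_C = 29.91 km.
Circle about each station: (x − 141.5)² + (y + 26.1)² = 144.37²; (x + 85.9)² + (y − 47.6)² = 145.47²; (x − 25.3)² + (y − 79.1)² = 29.91².
Subtracting the A equation from the B and C equations removes the quadratic terms:
-454.8 x + 147.4 y = -11377.71
-232.4 x + 210.4 y = 6141.53
Solving the 2×2 system: x ≈ 53.7, y ≈ 88.5 km.

(53.7, 88.5)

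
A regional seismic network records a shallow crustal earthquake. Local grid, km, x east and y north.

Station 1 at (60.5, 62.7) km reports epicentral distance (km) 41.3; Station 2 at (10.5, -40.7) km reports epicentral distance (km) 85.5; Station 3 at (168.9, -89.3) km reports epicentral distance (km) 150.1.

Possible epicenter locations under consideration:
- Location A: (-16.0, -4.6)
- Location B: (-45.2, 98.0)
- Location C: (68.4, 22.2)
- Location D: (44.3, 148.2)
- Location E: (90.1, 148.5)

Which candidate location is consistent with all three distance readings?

Location C

For each candidate, compare |candidate − station| to the reported distance:
Location A: residuals Station 1 60.6, Station 2 40.7, Station 3 53.3 → max 60.6 km
Location B: residuals Station 1 70.1, Station 2 64.0, Station 3 134.4 → max 134.4 km
Location C: residuals Station 1 0.0, Station 2 0.0, Station 3 0.0 → max 0.0 km
Location D: residuals Station 1 45.7, Station 2 106.4, Station 3 118.1 → max 118.1 km
Location E: residuals Station 1 49.5, Station 2 119.8, Station 3 100.4 → max 119.8 km
Only Location C has all residuals ≈ 0.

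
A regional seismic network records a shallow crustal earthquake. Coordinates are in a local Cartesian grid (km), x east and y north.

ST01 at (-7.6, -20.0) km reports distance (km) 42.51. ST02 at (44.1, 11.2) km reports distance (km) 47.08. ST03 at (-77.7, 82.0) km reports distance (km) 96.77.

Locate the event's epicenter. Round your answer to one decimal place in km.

Circle about each station: (x + 7.6)² + (y + 20.0)² = 42.51²; (x − 44.1)² + (y − 11.2)² = 47.08²; (x + 77.7)² + (y − 82.0)² = 96.77².
Subtracting the ST01 equation from the ST02 and ST03 equations removes the quadratic terms:
103.4 x + 62.4 y = 1203.06
-140.2 x + 204.0 y = 4746.20
Solving the 2×2 system: x ≈ -1.7, y ≈ 22.1 km.

x ≈ -1.7 km, y ≈ 22.1 km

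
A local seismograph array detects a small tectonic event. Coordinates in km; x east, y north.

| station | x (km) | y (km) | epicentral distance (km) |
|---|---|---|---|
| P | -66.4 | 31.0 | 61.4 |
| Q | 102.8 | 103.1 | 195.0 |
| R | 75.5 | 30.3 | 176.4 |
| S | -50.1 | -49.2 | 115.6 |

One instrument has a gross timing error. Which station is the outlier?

S

Solve using three stations at a time. Using P, Q, R (subtract circle equations pairwise → linear system) gives (x, y) ≈ (-91.5, 87.0).
Distances from that point to each station vs reported:
  P: calculated 61.4 vs reported 61.4 → residual 0.0 km
  Q: calculated 195.0 vs reported 195.0 → residual 0.0 km
  R: calculated 176.4 vs reported 176.4 → residual 0.0 km
  S: calculated 142.4 vs reported 115.6 → residual 26.8 km
P, Q, R are mutually consistent (residuals ≈ 0); S is off by 26.8 km.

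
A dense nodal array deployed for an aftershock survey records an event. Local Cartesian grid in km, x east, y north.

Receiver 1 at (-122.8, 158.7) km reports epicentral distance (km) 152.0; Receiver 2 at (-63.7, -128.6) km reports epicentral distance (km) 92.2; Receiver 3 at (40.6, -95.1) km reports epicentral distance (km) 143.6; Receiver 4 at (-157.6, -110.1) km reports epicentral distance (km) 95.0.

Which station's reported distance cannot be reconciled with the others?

Receiver 1

Solve using three stations at a time. Using Receiver 2, Receiver 3, Receiver 4 (subtract circle equations pairwise → linear system) gives (x, y) ≈ (-92.4, -41.0).
Distances from that point to each station vs reported:
  Receiver 1: calculated 202.0 vs reported 152.0 → residual 50.0 km
  Receiver 2: calculated 92.2 vs reported 92.2 → residual 0.0 km
  Receiver 3: calculated 143.6 vs reported 143.6 → residual 0.0 km
  Receiver 4: calculated 95.0 vs reported 95.0 → residual 0.0 km
Receiver 2, Receiver 3, Receiver 4 are mutually consistent (residuals ≈ 0); Receiver 1 is off by 50.0 km.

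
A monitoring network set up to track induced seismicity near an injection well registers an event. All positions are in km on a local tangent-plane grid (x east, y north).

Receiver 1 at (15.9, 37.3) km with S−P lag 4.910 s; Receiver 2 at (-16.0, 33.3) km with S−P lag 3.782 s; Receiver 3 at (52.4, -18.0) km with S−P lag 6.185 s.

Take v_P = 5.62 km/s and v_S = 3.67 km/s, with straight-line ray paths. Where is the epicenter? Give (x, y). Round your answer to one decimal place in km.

Distance from S−P lag: d = Δt · v_P v_S / (v_P − v_S) = Δt · (5.62·3.67)/(5.62−3.67) ≈ 10.5771·Δt.
So d_Receiver 1 = 51.93, d_Receiver 2 = 40.00, d_Receiver 3 = 65.42 km.
Circle about each station: (x − 15.9)² + (y − 37.3)² = 51.93²; (x + 16.0)² + (y − 33.3)² = 40.00²; (x − 52.4)² + (y + 18.0)² = 65.42².
Subtracting the Receiver 1 equation from the Receiver 2 and Receiver 3 equations removes the quadratic terms:
-63.8 x − 8.0 y = 817.51
73.0 x − 110.6 y = -157.39
Solving the 2×2 system: x ≈ -12.0, y ≈ -6.5 km.

x ≈ -12.0 km, y ≈ -6.5 km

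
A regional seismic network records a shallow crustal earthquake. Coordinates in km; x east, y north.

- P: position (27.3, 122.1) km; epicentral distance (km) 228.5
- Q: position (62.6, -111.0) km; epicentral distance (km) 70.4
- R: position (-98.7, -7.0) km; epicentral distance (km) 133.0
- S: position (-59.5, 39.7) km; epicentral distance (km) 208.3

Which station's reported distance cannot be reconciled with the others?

Solve using three stations at a time. Using P, Q, R (subtract circle equations pairwise → linear system) gives (x, y) ≈ (-7.4, -103.7).
Distances from that point to each station vs reported:
  P: calculated 228.5 vs reported 228.5 → residual 0.0 km
  Q: calculated 70.4 vs reported 70.4 → residual 0.0 km
  R: calculated 133.0 vs reported 133.0 → residual 0.0 km
  S: calculated 152.6 vs reported 208.3 → residual 55.7 km
P, Q, R are mutually consistent (residuals ≈ 0); S is off by 55.7 km.

S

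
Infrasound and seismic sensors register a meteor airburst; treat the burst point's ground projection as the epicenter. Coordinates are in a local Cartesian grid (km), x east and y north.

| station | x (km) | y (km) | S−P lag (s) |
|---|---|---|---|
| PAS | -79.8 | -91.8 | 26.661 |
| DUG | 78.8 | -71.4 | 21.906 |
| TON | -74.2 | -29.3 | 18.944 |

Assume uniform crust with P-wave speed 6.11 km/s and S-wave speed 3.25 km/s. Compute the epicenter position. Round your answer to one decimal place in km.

(15.5, 66.9)

Distance from S−P lag: d = Δt · v_P v_S / (v_P − v_S) = Δt · (6.11·3.25)/(6.11−3.25) ≈ 6.9432·Δt.
So d_PAS = 185.11, d_DUG = 152.10, d_TON = 131.53 km.
Circle about each station: (x + 79.8)² + (y + 91.8)² = 185.11²; (x − 78.8)² + (y + 71.4)² = 152.10²; (x + 74.2)² + (y + 29.3)² = 131.53².
Subtracting the PAS equation from the DUG and TON equations removes the quadratic terms:
317.2 x + 40.8 y = 7643.42
11.2 x + 125.0 y = 8534.42
Solving the 2×2 system: x ≈ 15.5, y ≈ 66.9 km.
Check against PAS (with the unrounded x, y): √((x + 79.8)²+(y + 91.8)²) = 185.10 ≈ 185.11 km. ✓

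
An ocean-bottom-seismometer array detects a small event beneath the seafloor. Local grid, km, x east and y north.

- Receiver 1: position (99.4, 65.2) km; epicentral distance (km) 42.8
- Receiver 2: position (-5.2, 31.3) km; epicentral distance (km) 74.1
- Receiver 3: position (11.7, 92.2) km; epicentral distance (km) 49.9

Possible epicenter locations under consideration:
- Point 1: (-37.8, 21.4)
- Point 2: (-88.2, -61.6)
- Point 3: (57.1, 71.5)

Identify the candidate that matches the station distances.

Point 3

For each candidate, compare |candidate − station| to the reported distance:
Point 1: residuals Receiver 1 101.2, Receiver 2 40.0, Receiver 3 36.5 → max 101.2 km
Point 2: residuals Receiver 1 183.6, Receiver 2 50.5, Receiver 3 133.5 → max 183.6 km
Point 3: residuals Receiver 1 0.0, Receiver 2 0.0, Receiver 3 0.0 → max 0.0 km
Only Point 3 has all residuals ≈ 0.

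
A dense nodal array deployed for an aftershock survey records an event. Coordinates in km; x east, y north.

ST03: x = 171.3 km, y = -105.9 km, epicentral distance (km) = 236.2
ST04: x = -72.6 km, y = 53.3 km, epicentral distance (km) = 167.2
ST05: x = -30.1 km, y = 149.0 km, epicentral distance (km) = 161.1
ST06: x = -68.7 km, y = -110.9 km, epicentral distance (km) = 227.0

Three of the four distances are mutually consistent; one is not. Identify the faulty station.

Solve using three stations at a time. Using ST04, ST05, ST06 (subtract circle equations pairwise → linear system) gives (x, y) ≈ (94.4, 46.9).
Distances from that point to each station vs reported:
  ST03: calculated 171.1 vs reported 236.2 → residual 65.1 km
  ST04: calculated 167.1 vs reported 167.2 → residual 0.1 km
  ST05: calculated 161.0 vs reported 161.1 → residual 0.1 km
  ST06: calculated 226.9 vs reported 227.0 → residual 0.1 km
ST04, ST05, ST06 are mutually consistent (residuals ≈ 0); ST03 is off by 65.1 km.

ST03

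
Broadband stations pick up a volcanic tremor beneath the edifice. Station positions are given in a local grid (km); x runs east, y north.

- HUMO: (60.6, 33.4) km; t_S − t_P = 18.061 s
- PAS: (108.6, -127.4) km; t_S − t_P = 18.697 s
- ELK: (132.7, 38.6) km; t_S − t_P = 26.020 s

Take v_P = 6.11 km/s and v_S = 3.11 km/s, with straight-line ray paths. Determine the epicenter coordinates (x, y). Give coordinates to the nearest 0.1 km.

x ≈ 6.5 km, y ≈ -67.4 km

Distance from S−P lag: d = Δt · v_P v_S / (v_P − v_S) = Δt · (6.11·3.11)/(6.11−3.11) ≈ 6.3340·Δt.
So d_HUMO = 114.40, d_PAS = 118.43, d_ELK = 164.81 km.
Circle about each station: (x − 60.6)² + (y − 33.4)² = 114.40²; (x − 108.6)² + (y + 127.4)² = 118.43²; (x − 132.7)² + (y − 38.6)² = 164.81².
Subtracting the HUMO equation from the PAS and ELK equations removes the quadratic terms:
96.0 x − 321.6 y = 22298.50
144.2 x + 10.4 y = 236.35
Solving the 2×2 system: x ≈ 6.5, y ≈ -67.4 km.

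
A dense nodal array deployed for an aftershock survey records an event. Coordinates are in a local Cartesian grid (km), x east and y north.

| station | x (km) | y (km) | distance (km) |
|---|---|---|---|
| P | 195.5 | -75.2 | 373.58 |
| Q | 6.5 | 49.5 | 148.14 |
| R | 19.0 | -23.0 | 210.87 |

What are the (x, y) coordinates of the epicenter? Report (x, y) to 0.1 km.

Circle about each station: (x − 195.5)² + (y + 75.2)² = 373.58²; (x − 6.5)² + (y − 49.5)² = 148.14²; (x − 19.0)² + (y + 23.0)² = 210.87².
Subtracting pairs of circle equations eliminates x²+y² and gives linear equations (the radical axes):
-378.0 x + 249.4 y = 76233.77
-353.0 x + 104.4 y = 52110.57
Solving the 2×2 system: x ≈ -103.7, y ≈ 148.5 km.

x ≈ -103.7 km, y ≈ 148.5 km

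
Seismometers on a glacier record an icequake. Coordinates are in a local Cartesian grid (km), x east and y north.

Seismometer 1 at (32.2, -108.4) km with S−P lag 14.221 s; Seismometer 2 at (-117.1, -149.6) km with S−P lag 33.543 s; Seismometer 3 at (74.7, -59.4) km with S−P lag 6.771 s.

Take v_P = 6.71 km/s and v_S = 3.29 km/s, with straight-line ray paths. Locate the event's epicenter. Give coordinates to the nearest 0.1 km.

(56.2, -19.8)

Distance from S−P lag: d = Δt · v_P v_S / (v_P − v_S) = Δt · (6.71·3.29)/(6.71−3.29) ≈ 6.4549·Δt.
So d_Seismometer 1 = 91.80, d_Seismometer 2 = 216.52, d_Seismometer 3 = 43.71 km.
Circle about each station: (x − 32.2)² + (y + 108.4)² = 91.80²; (x + 117.1)² + (y + 149.6)² = 216.52²; (x − 74.7)² + (y + 59.4)² = 43.71².
Subtracting pairs of circle equations eliminates x²+y² and gives linear equations (the radical axes):
-298.6 x − 82.4 y = -15148.50
85.0 x + 98.0 y = 2837.73
Solving the 2×2 system: x ≈ 56.2, y ≈ -19.8 km.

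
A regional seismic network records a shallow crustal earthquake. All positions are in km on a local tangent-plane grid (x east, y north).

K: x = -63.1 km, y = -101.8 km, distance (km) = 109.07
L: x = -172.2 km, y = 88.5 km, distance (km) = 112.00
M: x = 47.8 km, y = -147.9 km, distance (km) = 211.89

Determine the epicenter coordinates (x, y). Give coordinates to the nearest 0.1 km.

-105.0 km east, -1.1 km north

Circle about each station: (x + 63.1)² + (y + 101.8)² = 109.07²; (x + 172.2)² + (y − 88.5)² = 112.00²; (x − 47.8)² + (y + 147.9)² = 211.89².
Subtracting pairs of circle equations eliminates x²+y² and gives linear equations (the radical axes):
-218.2 x + 380.6 y = 22492.50
221.8 x − 92.2 y = -23186.71
Solving the 2×2 system: x ≈ -105.0, y ≈ -1.1 km.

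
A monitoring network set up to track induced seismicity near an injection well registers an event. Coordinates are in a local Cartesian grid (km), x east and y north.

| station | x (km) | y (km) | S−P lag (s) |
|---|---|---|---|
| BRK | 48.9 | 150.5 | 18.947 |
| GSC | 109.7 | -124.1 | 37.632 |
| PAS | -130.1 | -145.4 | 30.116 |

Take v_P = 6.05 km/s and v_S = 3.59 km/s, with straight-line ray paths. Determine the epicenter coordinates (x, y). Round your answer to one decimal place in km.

Distance from S−P lag: d = Δt · v_P v_S / (v_P − v_S) = Δt · (6.05·3.59)/(6.05−3.59) ≈ 8.8291·Δt.
So d_BRK = 167.28, d_GSC = 332.26, d_PAS = 265.90 km.
Circle about each station: (x − 48.9)² + (y − 150.5)² = 167.28²; (x − 109.7)² + (y + 124.1)² = 332.26²; (x + 130.1)² + (y + 145.4)² = 265.90².
Subtracting pairs of circle equations eliminates x²+y² and gives linear equations (the radical axes):
121.6 x − 549.2 y = -80020.67
-358.0 x − 591.8 y = -29694.50
Solving the 2×2 system: x ≈ -115.6, y ≈ 120.1 km.
Check against BRK (with the unrounded x, y): √((x − 48.9)²+(y − 150.5)²) = 167.29 ≈ 167.28 km. ✓

(-115.6, 120.1)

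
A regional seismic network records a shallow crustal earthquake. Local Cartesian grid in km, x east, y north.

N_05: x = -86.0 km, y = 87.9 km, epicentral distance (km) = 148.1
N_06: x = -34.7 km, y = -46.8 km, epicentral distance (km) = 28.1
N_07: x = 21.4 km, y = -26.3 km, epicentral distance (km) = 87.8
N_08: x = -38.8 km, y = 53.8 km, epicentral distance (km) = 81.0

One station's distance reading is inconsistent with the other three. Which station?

Solve using three stations at a time. Using N_05, N_06, N_07 (subtract circle equations pairwise → linear system) gives (x, y) ≈ (-60.5, -58.0).
Distances from that point to each station vs reported:
  N_05: calculated 148.1 vs reported 148.1 → residual 0.0 km
  N_06: calculated 28.1 vs reported 28.1 → residual 0.0 km
  N_07: calculated 87.8 vs reported 87.8 → residual 0.0 km
  N_08: calculated 113.9 vs reported 81.0 → residual 32.9 km
N_05, N_06, N_07 are mutually consistent (residuals ≈ 0); N_08 is off by 32.9 km.

N_08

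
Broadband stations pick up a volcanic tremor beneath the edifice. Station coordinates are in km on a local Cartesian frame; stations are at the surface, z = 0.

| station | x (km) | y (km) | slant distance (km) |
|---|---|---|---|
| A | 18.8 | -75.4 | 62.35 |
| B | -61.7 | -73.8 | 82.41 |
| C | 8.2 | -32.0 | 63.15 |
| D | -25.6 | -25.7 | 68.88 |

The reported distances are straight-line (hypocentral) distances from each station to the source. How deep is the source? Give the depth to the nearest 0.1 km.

Each station gives a sphere (x−x_i)² + (y−y_i)² + z² = d_i² (stations at z=0).
Subtracting the A sphere from B and C: z² cancels, leaving linear equations in x and y:
-161.0 x + 3.2 y = 310.84
-21.2 x + 86.8 y = -5047.76
Solving: x ≈ -3.102, y ≈ -58.911 km (keep extra digits for the depth step; rounded: -3.1, -58.9).
Then from the A sphere: z² = 62.35² − (x − 18.8)² − (y + 75.4)² with x = -3.102, y = -58.911, so z ≈ 55.999 ≈ 56.0 km.
Check against D (with the unrounded solution): distance 68.89 ≈ 68.88 km. ✓

56.0 km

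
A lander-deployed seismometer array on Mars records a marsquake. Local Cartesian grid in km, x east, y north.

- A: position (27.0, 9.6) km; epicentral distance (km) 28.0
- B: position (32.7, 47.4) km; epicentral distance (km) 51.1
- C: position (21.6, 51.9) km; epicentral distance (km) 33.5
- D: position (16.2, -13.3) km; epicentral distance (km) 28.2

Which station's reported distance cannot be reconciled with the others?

C

Solve using three stations at a time. Using A, B, D (subtract circle equations pairwise → linear system) gives (x, y) ≈ (-0.8, 8.9).
Distances from that point to each station vs reported:
  A: calculated 27.8 vs reported 28.0 → residual 0.2 km
  B: calculated 51.0 vs reported 51.1 → residual 0.1 km
  C: calculated 48.4 vs reported 33.5 → residual 14.9 km
  D: calculated 28.0 vs reported 28.2 → residual 0.2 km
A, B, D are mutually consistent (residuals ≈ 0); C is off by 14.9 km.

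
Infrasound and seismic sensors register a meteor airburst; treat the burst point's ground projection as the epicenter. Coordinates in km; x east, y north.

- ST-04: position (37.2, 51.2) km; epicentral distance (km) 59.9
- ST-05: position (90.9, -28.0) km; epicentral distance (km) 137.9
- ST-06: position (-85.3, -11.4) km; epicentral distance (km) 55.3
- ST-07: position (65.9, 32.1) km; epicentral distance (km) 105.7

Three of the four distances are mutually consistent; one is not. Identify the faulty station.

ST-04

Solve using three stations at a time. Using ST-05, ST-06, ST-07 (subtract circle equations pairwise → linear system) gives (x, y) ≈ (-38.9, 18.5).
Distances from that point to each station vs reported:
  ST-04: calculated 82.8 vs reported 59.9 → residual 22.9 km
  ST-05: calculated 137.9 vs reported 137.9 → residual 0.0 km
  ST-06: calculated 55.2 vs reported 55.3 → residual 0.1 km
  ST-07: calculated 105.7 vs reported 105.7 → residual 0.0 km
ST-05, ST-06, ST-07 are mutually consistent (residuals ≈ 0); ST-04 is off by 22.9 km.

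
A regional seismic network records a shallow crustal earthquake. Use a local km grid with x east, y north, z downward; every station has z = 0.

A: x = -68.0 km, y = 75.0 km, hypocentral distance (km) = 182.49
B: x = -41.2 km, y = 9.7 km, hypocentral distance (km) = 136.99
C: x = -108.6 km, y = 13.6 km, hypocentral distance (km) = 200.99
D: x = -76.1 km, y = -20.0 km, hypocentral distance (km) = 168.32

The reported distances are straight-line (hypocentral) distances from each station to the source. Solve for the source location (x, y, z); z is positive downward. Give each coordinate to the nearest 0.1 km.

(84.2, -12.0, 50.7)

Each station gives a sphere (x−x_i)² + (y−y_i)² + z² = d_i² (stations at z=0).
Subtracting the A sphere from B and C: z² cancels, leaving linear equations in x and y:
53.6 x − 130.6 y = 6078.87
-81.2 x − 122.8 y = -5364.46
Solving: x ≈ 84.197, y ≈ -11.990 km (keep extra digits for the depth step; rounded: 84.2, -12.0).
Then from the A sphere: z² = 182.49² − (x + 68.0)² − (y − 75.0)² with x = 84.197, y = -11.990, so z ≈ 50.709 ≈ 50.7 km.
Check against D (with the unrounded solution): distance 168.32 ≈ 168.32 km. ✓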